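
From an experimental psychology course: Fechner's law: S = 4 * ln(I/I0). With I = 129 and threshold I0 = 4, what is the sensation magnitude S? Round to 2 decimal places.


S = 4 * ln(129/4)
I/I0 = 32.25
ln(32.25) = 3.4735
S = 4 * 3.4735
= 13.89


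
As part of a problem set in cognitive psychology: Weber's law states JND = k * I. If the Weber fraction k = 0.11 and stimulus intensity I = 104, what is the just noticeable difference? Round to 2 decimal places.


JND = k * I
JND = 0.11 * 104
= 11.44


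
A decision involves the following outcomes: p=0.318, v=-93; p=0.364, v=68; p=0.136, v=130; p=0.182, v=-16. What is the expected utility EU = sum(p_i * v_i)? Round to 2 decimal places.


EU = sum(p_i * v_i)
0.318 * -93 = -29.574
0.364 * 68 = 24.752
0.136 * 130 = 17.68
0.182 * -16 = -2.912
EU = -29.574 + 24.752 + 17.68 + -2.912
= 9.95


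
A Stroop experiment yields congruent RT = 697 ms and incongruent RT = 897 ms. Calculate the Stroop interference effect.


Stroop effect = RT(incongruent) - RT(congruent)
= 897 - 697
= 200 ms


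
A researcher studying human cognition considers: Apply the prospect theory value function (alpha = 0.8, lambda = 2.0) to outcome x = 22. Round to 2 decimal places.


Since x = 22 >= 0, use v(x) = x^0.8
22^0.8 = 11.856
v(22) = 11.86


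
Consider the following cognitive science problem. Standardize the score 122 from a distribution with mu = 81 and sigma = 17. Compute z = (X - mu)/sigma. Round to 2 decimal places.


z = (X - mu) / sigma
= (122 - 81) / 17
= 41 / 17
= 2.41


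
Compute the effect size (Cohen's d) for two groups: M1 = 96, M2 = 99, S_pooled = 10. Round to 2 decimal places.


Cohen's d = (M1 - M2) / S_pooled
= (96 - 99) / 10
= -3 / 10
= -0.30


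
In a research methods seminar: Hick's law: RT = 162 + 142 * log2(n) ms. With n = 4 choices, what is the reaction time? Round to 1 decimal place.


RT = 162 + 142 * log2(4)
log2(4) = 2.0
RT = 162 + 142 * 2.0
= 162 + 284.0
= 446.0 ms


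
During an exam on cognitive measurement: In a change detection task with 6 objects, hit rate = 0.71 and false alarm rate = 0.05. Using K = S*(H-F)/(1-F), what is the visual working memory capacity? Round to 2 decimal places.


K = S * (H - F) / (1 - F)
H - F = 0.66
1 - F = 0.95
K = 6 * 0.66 / 0.95
= 4.17


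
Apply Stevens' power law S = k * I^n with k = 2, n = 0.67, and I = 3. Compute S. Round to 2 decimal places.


S = 2 * 3^0.67
3^0.67 = 2.0877
S = 2 * 2.0877
= 4.18


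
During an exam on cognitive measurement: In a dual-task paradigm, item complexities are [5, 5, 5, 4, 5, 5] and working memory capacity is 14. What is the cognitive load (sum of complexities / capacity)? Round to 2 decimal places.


Total complexity = 5 + 5 + 5 + 4 + 5 + 5 = 29
Load = total / capacity = 29 / 14
= 2.07


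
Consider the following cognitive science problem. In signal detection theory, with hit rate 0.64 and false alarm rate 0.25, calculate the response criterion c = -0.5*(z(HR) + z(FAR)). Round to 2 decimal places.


c = -0.5 * (z(HR) + z(FAR))
z(0.64) = 0.3585
z(0.25) = -0.6745
c = -0.5 * (0.3585 + -0.6745)
= -0.5 * -0.316
= 0.16


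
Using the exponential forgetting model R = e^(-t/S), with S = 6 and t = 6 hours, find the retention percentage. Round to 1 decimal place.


R = e^(-t/S)
-t/S = -6/6 = -1.0
R = e^(-1.0) = 0.367879
Percentage = 0.367879 * 100
= 36.8


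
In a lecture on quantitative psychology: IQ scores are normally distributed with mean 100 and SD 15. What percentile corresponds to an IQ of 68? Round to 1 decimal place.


z = (IQ - mean) / SD
z = (68 - 100) / 15 = -2.1333
Percentile = Phi(-2.1333) * 100
Phi(-2.1333) = 0.01645
= 1.6


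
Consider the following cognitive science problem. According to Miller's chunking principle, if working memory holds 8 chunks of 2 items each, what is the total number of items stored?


Total items = chunks * items_per_chunk
= 8 * 2
= 16


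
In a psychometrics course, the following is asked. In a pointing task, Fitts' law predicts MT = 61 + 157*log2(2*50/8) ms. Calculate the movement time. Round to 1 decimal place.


MT = 61 + 157 * log2(2*50/8)
2D/W = 12.5
log2(12.5) = 3.6439
MT = 61 + 157 * 3.6439
= 633.1 ms


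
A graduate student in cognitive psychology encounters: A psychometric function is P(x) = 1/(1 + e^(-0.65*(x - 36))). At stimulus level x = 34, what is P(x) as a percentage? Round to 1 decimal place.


P(x) = 1/(1 + e^(-0.65*(34 - 36)))
Exponent = -0.65 * -2 = 1.3
e^(1.3) = 3.669297
P = 1/(1 + 3.669297) = 0.214165
Percentage = 21.4


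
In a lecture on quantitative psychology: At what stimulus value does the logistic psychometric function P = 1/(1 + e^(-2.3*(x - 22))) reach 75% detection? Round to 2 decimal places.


At P = 0.75: 0.75 = 1/(1 + e^(-k*(x-x0)))
Solving: e^(-k*(x-x0)) = 1/3
x = x0 + ln(3)/k
ln(3) = 1.0986
x = 22 + 1.0986/2.3
= 22 + 0.4777
= 22.48


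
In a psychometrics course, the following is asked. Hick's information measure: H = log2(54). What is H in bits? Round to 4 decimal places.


H = log2(n)
H = log2(54)
= 5.7549


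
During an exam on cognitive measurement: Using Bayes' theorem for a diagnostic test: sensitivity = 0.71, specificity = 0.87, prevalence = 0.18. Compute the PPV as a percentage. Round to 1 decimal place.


PPV = (sens * prev) / (sens * prev + (1-spec) * (1-prev))
Numerator = 0.71 * 0.18 = 0.1278
P(positive and no disease) = (1 - spec) * (1 - prev) = (1 - 0.87) * (1 - 0.18) = 0.1066
Denominator = 0.1278 + 0.1066 = 0.2344
PPV = 0.1278 / 0.2344 = 0.545222
As percentage = 54.5


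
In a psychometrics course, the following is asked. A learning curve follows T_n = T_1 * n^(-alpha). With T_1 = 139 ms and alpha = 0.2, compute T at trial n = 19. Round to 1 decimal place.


T_n = 139 * 19^(-0.2)
19^(-0.2) = 0.554944
T_n = 139 * 0.554944
= 77.1 ms


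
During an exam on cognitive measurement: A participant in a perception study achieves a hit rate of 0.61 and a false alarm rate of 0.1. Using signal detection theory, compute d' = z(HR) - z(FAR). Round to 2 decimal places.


d' = z(HR) - z(FAR)
z(0.61) = 0.2793
z(0.1) = -1.2816
d' = 0.2793 - -1.2816
= 1.56


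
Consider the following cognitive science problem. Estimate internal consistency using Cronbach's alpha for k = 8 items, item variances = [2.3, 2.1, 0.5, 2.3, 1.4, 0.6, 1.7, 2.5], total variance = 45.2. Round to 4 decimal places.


alpha = (k/(k-1)) * (1 - sum(s_i^2)/s_total^2)
sum(item variances) = 13.4
k/(k-1) = 8/7 = 1.142857
1 - 13.4/45.2 = 1 - 0.29646 = 0.70354
alpha = 1.142857 * 0.70354
= 0.8040


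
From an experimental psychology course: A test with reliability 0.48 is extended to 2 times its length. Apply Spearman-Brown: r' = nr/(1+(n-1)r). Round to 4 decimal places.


r_new = n*r / (1 + (n-1)*r)
Numerator = 2 * 0.48 = 0.96
Denominator = 1 + 1 * 0.48 = 1.48
r_new = 0.96 / 1.48
= 0.6486


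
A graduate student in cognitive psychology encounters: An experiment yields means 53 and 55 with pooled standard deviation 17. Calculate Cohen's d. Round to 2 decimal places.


Cohen's d = (M1 - M2) / S_pooled
= (53 - 55) / 17
= -2 / 17
= -0.12


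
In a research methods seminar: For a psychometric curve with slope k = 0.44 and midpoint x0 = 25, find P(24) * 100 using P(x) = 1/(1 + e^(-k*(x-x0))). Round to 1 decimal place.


P(x) = 1/(1 + e^(-0.44*(24 - 25)))
Exponent = -0.44 * -1 = 0.44
e^(0.44) = 1.552707
P = 1/(1 + 1.552707) = 0.391741
Percentage = 39.2


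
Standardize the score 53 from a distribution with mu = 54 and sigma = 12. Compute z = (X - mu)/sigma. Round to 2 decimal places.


z = (X - mu) / sigma
= (53 - 54) / 12
= -1 / 12
= -0.08


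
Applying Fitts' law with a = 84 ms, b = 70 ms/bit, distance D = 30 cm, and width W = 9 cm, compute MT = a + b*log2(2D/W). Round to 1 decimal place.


MT = 84 + 70 * log2(2*30/9)
2D/W = 6.666667
log2(6.666667) = 2.737
MT = 84 + 70 * 2.737
= 275.6 ms


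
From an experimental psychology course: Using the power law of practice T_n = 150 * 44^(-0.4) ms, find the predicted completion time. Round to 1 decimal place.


T_n = 150 * 44^(-0.4)
44^(-0.4) = 0.220099
T_n = 150 * 0.220099
= 33.0 ms


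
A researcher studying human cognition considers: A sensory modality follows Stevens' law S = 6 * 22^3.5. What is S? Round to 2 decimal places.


S = 6 * 22^3.5
22^3.5 = 49943.547
S = 6 * 49943.547
= 299661.28


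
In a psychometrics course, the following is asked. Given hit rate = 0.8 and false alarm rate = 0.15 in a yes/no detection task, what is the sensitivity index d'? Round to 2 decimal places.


d' = z(HR) - z(FAR)
z(0.8) = 0.8416
z(0.15) = -1.0364
d' = 0.8416 - -1.0364
= 1.88


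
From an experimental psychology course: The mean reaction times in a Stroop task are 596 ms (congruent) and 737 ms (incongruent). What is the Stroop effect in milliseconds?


Stroop effect = RT(incongruent) - RT(congruent)
= 737 - 596
= 141 ms


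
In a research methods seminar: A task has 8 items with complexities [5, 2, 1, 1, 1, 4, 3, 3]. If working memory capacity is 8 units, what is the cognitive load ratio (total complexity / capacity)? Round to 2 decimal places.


Total complexity = 5 + 2 + 1 + 1 + 1 + 4 + 3 + 3 = 20
Load = total / capacity = 20 / 8
= 2.50


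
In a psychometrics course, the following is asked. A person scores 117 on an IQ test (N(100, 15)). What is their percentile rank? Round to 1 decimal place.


z = (IQ - mean) / SD
z = (117 - 100) / 15 = 1.1333
Percentile = Phi(1.1333) * 100
Phi(1.1333) = 0.871456
= 87.1


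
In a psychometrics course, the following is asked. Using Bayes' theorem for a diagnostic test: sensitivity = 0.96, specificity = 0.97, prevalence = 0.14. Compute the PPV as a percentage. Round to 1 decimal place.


PPV = (sens * prev) / (sens * prev + (1-spec) * (1-prev))
Numerator = 0.96 * 0.14 = 0.1344
P(positive and no disease) = (1 - spec) * (1 - prev) = (1 - 0.97) * (1 - 0.14) = 0.0258
Denominator = 0.1344 + 0.0258 = 0.1602
PPV = 0.1344 / 0.1602 = 0.838951
As percentage = 83.9


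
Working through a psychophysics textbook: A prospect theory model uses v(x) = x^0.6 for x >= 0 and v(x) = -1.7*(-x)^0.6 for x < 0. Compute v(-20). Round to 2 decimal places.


Since x = -20 < 0, use v(x) = -lambda*(-x)^alpha
(-x) = 20
20^0.6 = 6.0342
v(-20) = -1.7 * 6.0342
= -10.26


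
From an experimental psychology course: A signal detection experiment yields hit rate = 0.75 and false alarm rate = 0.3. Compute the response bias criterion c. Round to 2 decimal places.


c = -0.5 * (z(HR) + z(FAR))
z(0.75) = 0.6745
z(0.3) = -0.5244
c = -0.5 * (0.6745 + -0.5244)
= -0.5 * 0.1501
= -0.08


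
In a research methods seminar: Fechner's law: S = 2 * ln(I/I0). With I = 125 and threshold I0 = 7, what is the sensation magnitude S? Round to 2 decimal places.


S = 2 * ln(125/7)
I/I0 = 17.857143
ln(17.857143) = 2.8824
S = 2 * 2.8824
= 5.76


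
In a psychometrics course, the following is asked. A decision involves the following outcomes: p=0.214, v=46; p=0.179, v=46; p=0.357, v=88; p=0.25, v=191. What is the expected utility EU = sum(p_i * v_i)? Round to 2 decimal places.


EU = sum(p_i * v_i)
0.214 * 46 = 9.844
0.179 * 46 = 8.234
0.357 * 88 = 31.416
0.25 * 191 = 47.75
EU = 9.844 + 8.234 + 31.416 + 47.75
= 97.24


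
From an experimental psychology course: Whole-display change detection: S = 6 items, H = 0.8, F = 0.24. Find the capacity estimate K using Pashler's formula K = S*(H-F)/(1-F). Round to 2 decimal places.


K = S * (H - F) / (1 - F)
H - F = 0.56
1 - F = 0.76
K = 6 * 0.56 / 0.76
= 4.42


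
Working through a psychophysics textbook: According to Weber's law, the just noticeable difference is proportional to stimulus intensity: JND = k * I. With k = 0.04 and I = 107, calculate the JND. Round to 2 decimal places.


JND = k * I
JND = 0.04 * 107
= 4.28


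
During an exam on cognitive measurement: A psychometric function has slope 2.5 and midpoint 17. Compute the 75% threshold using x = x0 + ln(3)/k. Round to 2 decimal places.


At P = 0.75: 0.75 = 1/(1 + e^(-k*(x-x0)))
Solving: e^(-k*(x-x0)) = 1/3
x = x0 + ln(3)/k
ln(3) = 1.0986
x = 17 + 1.0986/2.5
= 17 + 0.4394
= 17.44


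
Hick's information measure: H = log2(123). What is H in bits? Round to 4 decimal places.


H = log2(n)
H = log2(123)
= 6.9425


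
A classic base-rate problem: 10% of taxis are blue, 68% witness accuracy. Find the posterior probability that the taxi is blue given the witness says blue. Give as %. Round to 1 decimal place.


P(blue | says blue) = P(says blue | blue)*P(blue) / [P(says blue | blue)*P(blue) + P(says blue | not blue)*P(not blue)]
Numerator = 0.68 * 0.1 = 0.068
False identification = 0.32 * 0.9 = 0.288
P = 0.068 / (0.068 + 0.288)
= 0.068 / 0.356
As percentage = 19.1


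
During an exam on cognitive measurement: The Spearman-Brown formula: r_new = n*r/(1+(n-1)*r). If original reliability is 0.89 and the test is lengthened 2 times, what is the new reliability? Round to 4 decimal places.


r_new = n*r / (1 + (n-1)*r)
Numerator = 2 * 0.89 = 1.78
Denominator = 1 + 1 * 0.89 = 1.89
r_new = 1.78 / 1.89
= 0.9418


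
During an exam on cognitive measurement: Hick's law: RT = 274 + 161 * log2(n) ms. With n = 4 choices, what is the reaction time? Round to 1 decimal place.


RT = 274 + 161 * log2(4)
log2(4) = 2.0
RT = 274 + 161 * 2.0
= 274 + 322.0
= 596.0 ms


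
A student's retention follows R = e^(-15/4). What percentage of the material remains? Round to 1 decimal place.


R = e^(-t/S)
-t/S = -15/4 = -3.75
R = e^(-3.75) = 0.023518
Percentage = 0.023518 * 100
= 2.4


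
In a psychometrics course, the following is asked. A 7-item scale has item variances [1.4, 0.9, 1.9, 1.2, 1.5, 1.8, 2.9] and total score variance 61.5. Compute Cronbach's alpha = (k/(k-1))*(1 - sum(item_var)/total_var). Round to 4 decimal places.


alpha = (k/(k-1)) * (1 - sum(s_i^2)/s_total^2)
sum(item variances) = 11.6
k/(k-1) = 7/6 = 1.166667
1 - 11.6/61.5 = 1 - 0.188618 = 0.811382
alpha = 1.166667 * 0.811382
= 0.9466


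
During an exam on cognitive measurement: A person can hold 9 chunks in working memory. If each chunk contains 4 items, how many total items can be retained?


Total items = chunks * items_per_chunk
= 9 * 4
= 36


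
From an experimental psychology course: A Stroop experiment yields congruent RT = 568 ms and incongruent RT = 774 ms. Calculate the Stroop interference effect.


Stroop effect = RT(incongruent) - RT(congruent)
= 774 - 568
= 206 ms


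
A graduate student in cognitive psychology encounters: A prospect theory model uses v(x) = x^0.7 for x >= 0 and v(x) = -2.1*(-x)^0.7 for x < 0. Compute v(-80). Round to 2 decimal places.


Since x = -80 < 0, use v(x) = -lambda*(-x)^alpha
(-x) = 80
80^0.7 = 21.4864
v(-80) = -2.1 * 21.4864
= -45.12


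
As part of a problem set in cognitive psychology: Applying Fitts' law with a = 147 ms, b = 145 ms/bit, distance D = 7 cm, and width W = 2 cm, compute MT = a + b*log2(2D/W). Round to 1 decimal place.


MT = 147 + 145 * log2(2*7/2)
2D/W = 7.0
log2(7.0) = 2.8074
MT = 147 + 145 * 2.8074
= 554.1 ms


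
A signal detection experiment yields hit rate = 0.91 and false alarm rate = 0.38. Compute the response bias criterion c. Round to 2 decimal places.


c = -0.5 * (z(HR) + z(FAR))
z(0.91) = 1.3408
z(0.38) = -0.3055
c = -0.5 * (1.3408 + -0.3055)
= -0.5 * 1.0353
= -0.52


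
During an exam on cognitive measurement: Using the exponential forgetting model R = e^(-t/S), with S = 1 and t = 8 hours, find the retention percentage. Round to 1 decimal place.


R = e^(-t/S)
-t/S = -8/1 = -8.0
R = e^(-8.0) = 0.000335
Percentage = 0.000335 * 100
= 0.0


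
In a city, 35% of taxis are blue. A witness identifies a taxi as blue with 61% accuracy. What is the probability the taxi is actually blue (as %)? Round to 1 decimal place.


P(blue | says blue) = P(says blue | blue)*P(blue) / [P(says blue | blue)*P(blue) + P(says blue | not blue)*P(not blue)]
Numerator = 0.61 * 0.35 = 0.2135
False identification = 0.39 * 0.65 = 0.2535
P = 0.2135 / (0.2135 + 0.2535)
= 0.2135 / 0.467
As percentage = 45.7


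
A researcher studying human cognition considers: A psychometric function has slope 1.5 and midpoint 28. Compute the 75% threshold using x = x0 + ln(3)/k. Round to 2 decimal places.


At P = 0.75: 0.75 = 1/(1 + e^(-k*(x-x0)))
Solving: e^(-k*(x-x0)) = 1/3
x = x0 + ln(3)/k
ln(3) = 1.0986
x = 28 + 1.0986/1.5
= 28 + 0.7324
= 28.73


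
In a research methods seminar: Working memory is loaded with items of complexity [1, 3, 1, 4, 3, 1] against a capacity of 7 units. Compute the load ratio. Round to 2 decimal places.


Total complexity = 1 + 3 + 1 + 4 + 3 + 1 = 13
Load = total / capacity = 13 / 7
= 1.86


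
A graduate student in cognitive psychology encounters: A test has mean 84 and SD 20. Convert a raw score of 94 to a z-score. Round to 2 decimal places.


z = (X - mu) / sigma
= (94 - 84) / 20
= 10 / 20
= 0.50


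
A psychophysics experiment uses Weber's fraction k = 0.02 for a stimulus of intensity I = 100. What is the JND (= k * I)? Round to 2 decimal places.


JND = k * I
JND = 0.02 * 100
= 2.00


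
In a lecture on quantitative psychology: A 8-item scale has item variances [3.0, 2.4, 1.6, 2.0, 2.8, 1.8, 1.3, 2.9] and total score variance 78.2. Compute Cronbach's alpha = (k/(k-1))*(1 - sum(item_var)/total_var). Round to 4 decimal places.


alpha = (k/(k-1)) * (1 - sum(s_i^2)/s_total^2)
sum(item variances) = 17.8
k/(k-1) = 8/7 = 1.142857
1 - 17.8/78.2 = 1 - 0.227621 = 0.772379
alpha = 1.142857 * 0.772379
= 0.8827


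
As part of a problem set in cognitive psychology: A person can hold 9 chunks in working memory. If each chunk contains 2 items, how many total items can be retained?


Total items = chunks * items_per_chunk
= 9 * 2
= 18


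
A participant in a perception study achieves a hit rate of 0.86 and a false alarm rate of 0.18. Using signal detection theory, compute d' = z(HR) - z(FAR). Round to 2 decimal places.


d' = z(HR) - z(FAR)
z(0.86) = 1.0803
z(0.18) = -0.9154
d' = 1.0803 - -0.9154
= 2.00


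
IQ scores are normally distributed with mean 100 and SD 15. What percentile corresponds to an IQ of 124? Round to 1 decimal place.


z = (IQ - mean) / SD
z = (124 - 100) / 15 = 1.6
Percentile = Phi(1.6) * 100
Phi(1.6) = 0.945201
= 94.5


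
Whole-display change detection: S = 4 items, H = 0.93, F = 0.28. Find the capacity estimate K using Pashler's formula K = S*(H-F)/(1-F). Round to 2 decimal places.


K = S * (H - F) / (1 - F)
H - F = 0.65
1 - F = 0.72
K = 4 * 0.65 / 0.72
= 3.61


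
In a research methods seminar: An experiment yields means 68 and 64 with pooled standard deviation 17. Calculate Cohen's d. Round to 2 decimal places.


Cohen's d = (M1 - M2) / S_pooled
= (68 - 64) / 17
= 4 / 17
= 0.24


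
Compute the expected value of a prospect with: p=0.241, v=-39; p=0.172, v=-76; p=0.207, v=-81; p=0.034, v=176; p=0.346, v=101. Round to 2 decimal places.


EU = sum(p_i * v_i)
0.241 * -39 = -9.399
0.172 * -76 = -13.072
0.207 * -81 = -16.767
0.034 * 176 = 5.984
0.346 * 101 = 34.946
EU = -9.399 + -13.072 + -16.767 + 5.984 + 34.946
= 1.69


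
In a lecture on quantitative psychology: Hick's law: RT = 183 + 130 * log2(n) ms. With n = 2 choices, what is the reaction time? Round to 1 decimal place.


RT = 183 + 130 * log2(2)
log2(2) = 1.0
RT = 183 + 130 * 1.0
= 183 + 130.0
= 313.0 ms


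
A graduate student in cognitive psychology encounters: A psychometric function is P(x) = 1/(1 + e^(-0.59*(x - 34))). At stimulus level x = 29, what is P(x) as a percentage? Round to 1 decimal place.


P(x) = 1/(1 + e^(-0.59*(29 - 34)))
Exponent = -0.59 * -5 = 2.95
e^(2.95) = 19.105954
P = 1/(1 + 19.105954) = 0.049737
Percentage = 5.0


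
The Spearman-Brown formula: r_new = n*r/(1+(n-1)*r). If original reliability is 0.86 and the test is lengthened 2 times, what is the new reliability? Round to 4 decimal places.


r_new = n*r / (1 + (n-1)*r)
Numerator = 2 * 0.86 = 1.72
Denominator = 1 + 1 * 0.86 = 1.86
r_new = 1.72 / 1.86
= 0.9247


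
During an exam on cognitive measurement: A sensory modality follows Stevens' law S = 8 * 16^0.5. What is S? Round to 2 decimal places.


S = 8 * 16^0.5
16^0.5 = 4.0
S = 8 * 4.0
= 32.00


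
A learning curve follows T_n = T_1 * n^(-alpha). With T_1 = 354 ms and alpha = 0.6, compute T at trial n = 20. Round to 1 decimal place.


T_n = 354 * 20^(-0.6)
20^(-0.6) = 0.165723
T_n = 354 * 0.165723
= 58.7 ms


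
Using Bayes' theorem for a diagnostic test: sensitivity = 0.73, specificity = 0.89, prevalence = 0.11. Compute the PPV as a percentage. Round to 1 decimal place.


PPV = (sens * prev) / (sens * prev + (1-spec) * (1-prev))
Numerator = 0.73 * 0.11 = 0.0803
P(positive and no disease) = (1 - spec) * (1 - prev) = (1 - 0.89) * (1 - 0.11) = 0.0979
Denominator = 0.0803 + 0.0979 = 0.1782
PPV = 0.0803 / 0.1782 = 0.450617
As percentage = 45.1


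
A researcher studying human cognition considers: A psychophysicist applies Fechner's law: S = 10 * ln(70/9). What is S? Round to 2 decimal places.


S = 10 * ln(70/9)
I/I0 = 7.777778
ln(7.777778) = 2.0513
S = 10 * 2.0513
= 20.51


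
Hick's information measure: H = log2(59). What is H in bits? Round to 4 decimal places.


H = log2(n)
H = log2(59)
= 5.8826


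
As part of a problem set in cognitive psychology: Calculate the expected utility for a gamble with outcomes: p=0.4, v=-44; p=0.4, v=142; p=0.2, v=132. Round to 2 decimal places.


EU = sum(p_i * v_i)
0.4 * -44 = -17.6
0.4 * 142 = 56.8
0.2 * 132 = 26.4
EU = -17.6 + 56.8 + 26.4
= 65.60


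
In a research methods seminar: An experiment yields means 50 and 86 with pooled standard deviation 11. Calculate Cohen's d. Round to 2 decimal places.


Cohen's d = (M1 - M2) / S_pooled
= (50 - 86) / 11
= -36 / 11
= -3.27


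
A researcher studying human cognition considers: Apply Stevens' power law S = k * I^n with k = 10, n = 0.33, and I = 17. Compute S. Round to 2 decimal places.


S = 10 * 17^0.33
17^0.33 = 2.5471
S = 10 * 2.5471
= 25.47


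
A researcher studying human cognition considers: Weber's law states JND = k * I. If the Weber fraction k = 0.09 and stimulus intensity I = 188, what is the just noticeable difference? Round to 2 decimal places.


JND = k * I
JND = 0.09 * 188
= 16.92


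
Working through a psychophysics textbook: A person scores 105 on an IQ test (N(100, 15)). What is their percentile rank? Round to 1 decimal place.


z = (IQ - mean) / SD
z = (105 - 100) / 15 = 0.3333
Percentile = Phi(0.3333) * 100
Phi(0.3333) = 0.630546
= 63.1


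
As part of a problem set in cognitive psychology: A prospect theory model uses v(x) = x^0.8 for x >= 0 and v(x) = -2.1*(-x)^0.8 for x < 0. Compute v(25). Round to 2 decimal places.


Since x = 25 >= 0, use v(x) = x^0.8
25^0.8 = 13.1326
v(25) = 13.13


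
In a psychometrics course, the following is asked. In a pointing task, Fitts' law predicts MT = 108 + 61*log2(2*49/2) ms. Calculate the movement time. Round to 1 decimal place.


MT = 108 + 61 * log2(2*49/2)
2D/W = 49.0
log2(49.0) = 5.6147
MT = 108 + 61 * 5.6147
= 450.5 ms


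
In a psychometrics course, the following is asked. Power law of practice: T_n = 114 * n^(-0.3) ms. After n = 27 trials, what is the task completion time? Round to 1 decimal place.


T_n = 114 * 27^(-0.3)
27^(-0.3) = 0.372041
T_n = 114 * 0.372041
= 42.4 ms


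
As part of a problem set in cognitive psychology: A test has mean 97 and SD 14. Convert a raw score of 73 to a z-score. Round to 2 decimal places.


z = (X - mu) / sigma
= (73 - 97) / 14
= -24 / 14
= -1.71


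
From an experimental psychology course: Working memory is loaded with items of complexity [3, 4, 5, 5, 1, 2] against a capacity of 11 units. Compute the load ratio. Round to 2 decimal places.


Total complexity = 3 + 4 + 5 + 5 + 1 + 2 = 20
Load = total / capacity = 20 / 11
= 1.82


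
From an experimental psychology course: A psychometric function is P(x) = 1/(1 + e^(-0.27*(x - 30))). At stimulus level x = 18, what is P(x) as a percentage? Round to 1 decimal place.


P(x) = 1/(1 + e^(-0.27*(18 - 30)))
Exponent = -0.27 * -12 = 3.24
e^(3.24) = 25.533722
P = 1/(1 + 25.533722) = 0.037688
Percentage = 3.8


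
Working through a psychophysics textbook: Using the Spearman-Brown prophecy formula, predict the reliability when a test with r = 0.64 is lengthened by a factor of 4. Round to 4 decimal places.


r_new = n*r / (1 + (n-1)*r)
Numerator = 4 * 0.64 = 2.56
Denominator = 1 + 3 * 0.64 = 2.92
r_new = 2.56 / 2.92
= 0.8767


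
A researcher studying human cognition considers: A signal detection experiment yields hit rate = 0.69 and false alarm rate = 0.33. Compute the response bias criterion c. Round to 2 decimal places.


c = -0.5 * (z(HR) + z(FAR))
z(0.69) = 0.4959
z(0.33) = -0.4399
c = -0.5 * (0.4959 + -0.4399)
= -0.5 * 0.056
= -0.03


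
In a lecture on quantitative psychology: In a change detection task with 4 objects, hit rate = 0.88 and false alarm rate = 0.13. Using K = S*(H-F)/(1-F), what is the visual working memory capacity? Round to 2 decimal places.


K = S * (H - F) / (1 - F)
H - F = 0.75
1 - F = 0.87
K = 4 * 0.75 / 0.87
= 3.45


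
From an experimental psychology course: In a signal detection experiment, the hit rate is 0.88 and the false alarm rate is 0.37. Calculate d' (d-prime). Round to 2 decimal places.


d' = z(HR) - z(FAR)
z(0.88) = 1.175
z(0.37) = -0.3319
d' = 1.175 - -0.3319
= 1.51


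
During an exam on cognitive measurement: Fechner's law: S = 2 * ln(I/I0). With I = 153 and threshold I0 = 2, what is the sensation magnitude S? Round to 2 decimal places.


S = 2 * ln(153/2)
I/I0 = 76.5
ln(76.5) = 4.3373
S = 2 * 4.3373
= 8.67


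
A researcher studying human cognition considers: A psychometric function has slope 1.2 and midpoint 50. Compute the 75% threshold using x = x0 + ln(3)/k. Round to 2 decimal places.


At P = 0.75: 0.75 = 1/(1 + e^(-k*(x-x0)))
Solving: e^(-k*(x-x0)) = 1/3
x = x0 + ln(3)/k
ln(3) = 1.0986
x = 50 + 1.0986/1.2
= 50 + 0.9155
= 50.92


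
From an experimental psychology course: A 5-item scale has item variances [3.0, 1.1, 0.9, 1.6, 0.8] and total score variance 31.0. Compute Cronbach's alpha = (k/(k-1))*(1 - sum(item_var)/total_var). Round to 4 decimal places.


alpha = (k/(k-1)) * (1 - sum(s_i^2)/s_total^2)
sum(item variances) = 7.4
k/(k-1) = 5/4 = 1.25
1 - 7.4/31.0 = 1 - 0.23871 = 0.76129
alpha = 1.25 * 0.76129
= 0.9516


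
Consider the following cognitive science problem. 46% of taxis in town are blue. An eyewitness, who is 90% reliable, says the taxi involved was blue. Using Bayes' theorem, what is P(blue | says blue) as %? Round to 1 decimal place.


P(blue | says blue) = P(says blue | blue)*P(blue) / [P(says blue | blue)*P(blue) + P(says blue | not blue)*P(not blue)]
Numerator = 0.9 * 0.46 = 0.414
False identification = 0.1 * 0.54 = 0.054
P = 0.414 / (0.414 + 0.054)
= 0.414 / 0.468
As percentage = 88.5


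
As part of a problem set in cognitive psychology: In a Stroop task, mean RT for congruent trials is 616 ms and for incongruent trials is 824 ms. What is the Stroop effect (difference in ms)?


Stroop effect = RT(incongruent) - RT(congruent)
= 824 - 616
= 208 ms


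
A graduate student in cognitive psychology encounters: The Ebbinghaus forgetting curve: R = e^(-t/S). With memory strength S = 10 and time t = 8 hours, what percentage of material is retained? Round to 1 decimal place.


R = e^(-t/S)
-t/S = -8/10 = -0.8
R = e^(-0.8) = 0.449329
Percentage = 0.449329 * 100
= 44.9


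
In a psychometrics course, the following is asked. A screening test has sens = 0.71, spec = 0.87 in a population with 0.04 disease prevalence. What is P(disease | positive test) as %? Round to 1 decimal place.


PPV = (sens * prev) / (sens * prev + (1-spec) * (1-prev))
Numerator = 0.71 * 0.04 = 0.0284
P(positive and no disease) = (1 - spec) * (1 - prev) = (1 - 0.87) * (1 - 0.04) = 0.1248
Denominator = 0.0284 + 0.1248 = 0.1532
PPV = 0.0284 / 0.1532 = 0.185379
As percentage = 18.5


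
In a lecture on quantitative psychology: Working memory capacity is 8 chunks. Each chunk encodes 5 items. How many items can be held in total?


Total items = chunks * items_per_chunk
= 8 * 5
= 40


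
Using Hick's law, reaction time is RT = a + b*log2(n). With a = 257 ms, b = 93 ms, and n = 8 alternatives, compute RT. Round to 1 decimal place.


RT = 257 + 93 * log2(8)
log2(8) = 3.0
RT = 257 + 93 * 3.0
= 257 + 279.0
= 536.0 ms


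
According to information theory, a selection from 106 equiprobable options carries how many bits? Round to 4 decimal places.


H = log2(n)
H = log2(106)
= 6.7279


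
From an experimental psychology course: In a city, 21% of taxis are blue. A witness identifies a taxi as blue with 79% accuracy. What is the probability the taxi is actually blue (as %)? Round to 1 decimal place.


P(blue | says blue) = P(says blue | blue)*P(blue) / [P(says blue | blue)*P(blue) + P(says blue | not blue)*P(not blue)]
Numerator = 0.79 * 0.21 = 0.1659
False identification = 0.21 * 0.79 = 0.1659
P = 0.1659 / (0.1659 + 0.1659)
= 0.1659 / 0.3318
As percentage = 50.0


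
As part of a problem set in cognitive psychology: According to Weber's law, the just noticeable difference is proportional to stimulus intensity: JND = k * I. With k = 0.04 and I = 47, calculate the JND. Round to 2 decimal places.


JND = k * I
JND = 0.04 * 47
= 1.88


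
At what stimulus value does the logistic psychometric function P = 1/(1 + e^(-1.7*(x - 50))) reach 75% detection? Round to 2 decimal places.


At P = 0.75: 0.75 = 1/(1 + e^(-k*(x-x0)))
Solving: e^(-k*(x-x0)) = 1/3
x = x0 + ln(3)/k
ln(3) = 1.0986
x = 50 + 1.0986/1.7
= 50 + 0.6462
= 50.65


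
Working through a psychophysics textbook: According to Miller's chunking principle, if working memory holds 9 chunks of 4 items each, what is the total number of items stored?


Total items = chunks * items_per_chunk
= 9 * 4
= 36


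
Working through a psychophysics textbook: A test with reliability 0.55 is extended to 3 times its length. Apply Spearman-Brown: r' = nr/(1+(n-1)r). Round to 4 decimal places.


r_new = n*r / (1 + (n-1)*r)
Numerator = 3 * 0.55 = 1.65
Denominator = 1 + 2 * 0.55 = 2.1
r_new = 1.65 / 2.1
= 0.7857


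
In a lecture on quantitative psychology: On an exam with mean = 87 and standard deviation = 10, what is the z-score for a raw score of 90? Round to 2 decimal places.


z = (X - mu) / sigma
= (90 - 87) / 10
= 3 / 10
= 0.30


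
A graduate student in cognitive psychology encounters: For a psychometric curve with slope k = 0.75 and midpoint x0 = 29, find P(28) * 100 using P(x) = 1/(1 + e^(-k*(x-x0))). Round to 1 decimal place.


P(x) = 1/(1 + e^(-0.75*(28 - 29)))
Exponent = -0.75 * -1 = 0.75
e^(0.75) = 2.117
P = 1/(1 + 2.117) = 0.320821
Percentage = 32.1


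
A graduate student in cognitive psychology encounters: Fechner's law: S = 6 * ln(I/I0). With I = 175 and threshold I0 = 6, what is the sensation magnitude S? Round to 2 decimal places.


S = 6 * ln(175/6)
I/I0 = 29.166667
ln(29.166667) = 3.373
S = 6 * 3.373
= 20.24


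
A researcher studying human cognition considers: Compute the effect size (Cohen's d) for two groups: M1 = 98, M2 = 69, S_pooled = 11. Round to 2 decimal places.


Cohen's d = (M1 - M2) / S_pooled
= (98 - 69) / 11
= 29 / 11
= 2.64


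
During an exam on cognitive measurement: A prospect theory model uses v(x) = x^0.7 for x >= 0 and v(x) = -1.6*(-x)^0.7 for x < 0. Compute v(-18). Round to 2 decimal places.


Since x = -18 < 0, use v(x) = -lambda*(-x)^alpha
(-x) = 18
18^0.7 = 7.5629
v(-18) = -1.6 * 7.5629
= -12.10


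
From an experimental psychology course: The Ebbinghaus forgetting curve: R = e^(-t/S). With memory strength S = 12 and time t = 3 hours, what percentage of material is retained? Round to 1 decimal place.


R = e^(-t/S)
-t/S = -3/12 = -0.25
R = e^(-0.25) = 0.778801
Percentage = 0.778801 * 100
= 77.9


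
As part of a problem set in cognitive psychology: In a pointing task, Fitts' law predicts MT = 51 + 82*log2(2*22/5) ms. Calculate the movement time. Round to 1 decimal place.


MT = 51 + 82 * log2(2*22/5)
2D/W = 8.8
log2(8.8) = 3.1375
MT = 51 + 82 * 3.1375
= 308.3 ms


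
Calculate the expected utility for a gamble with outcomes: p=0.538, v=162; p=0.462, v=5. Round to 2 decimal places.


EU = sum(p_i * v_i)
0.538 * 162 = 87.156
0.462 * 5 = 2.31
EU = 87.156 + 2.31
= 89.47


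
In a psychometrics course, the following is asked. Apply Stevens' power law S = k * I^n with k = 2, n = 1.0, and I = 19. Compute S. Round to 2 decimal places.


S = 2 * 19^1.0
19^1.0 = 19.0
S = 2 * 19.0
= 38.00


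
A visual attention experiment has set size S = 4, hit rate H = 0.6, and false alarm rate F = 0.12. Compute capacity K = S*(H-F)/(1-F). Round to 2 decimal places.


K = S * (H - F) / (1 - F)
H - F = 0.48
1 - F = 0.88
K = 4 * 0.48 / 0.88
= 2.18


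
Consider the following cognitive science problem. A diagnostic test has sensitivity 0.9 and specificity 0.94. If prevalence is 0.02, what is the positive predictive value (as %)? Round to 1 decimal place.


PPV = (sens * prev) / (sens * prev + (1-spec) * (1-prev))
Numerator = 0.9 * 0.02 = 0.018
P(positive and no disease) = (1 - spec) * (1 - prev) = (1 - 0.94) * (1 - 0.02) = 0.0588
Denominator = 0.018 + 0.0588 = 0.0768
PPV = 0.018 / 0.0768 = 0.234375
As percentage = 23.4


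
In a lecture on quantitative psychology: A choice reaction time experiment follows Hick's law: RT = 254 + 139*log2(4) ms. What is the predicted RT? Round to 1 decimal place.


RT = 254 + 139 * log2(4)
log2(4) = 2.0
RT = 254 + 139 * 2.0
= 254 + 278.0
= 532.0 ms


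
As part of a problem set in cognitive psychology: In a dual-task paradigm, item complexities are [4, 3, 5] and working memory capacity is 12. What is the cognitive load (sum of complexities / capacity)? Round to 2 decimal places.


Total complexity = 4 + 3 + 5 = 12
Load = total / capacity = 12 / 12
= 1.00


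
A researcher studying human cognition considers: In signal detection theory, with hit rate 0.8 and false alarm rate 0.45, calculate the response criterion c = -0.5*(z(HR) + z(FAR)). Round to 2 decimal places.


c = -0.5 * (z(HR) + z(FAR))
z(0.8) = 0.8416
z(0.45) = -0.1257
c = -0.5 * (0.8416 + -0.1257)
= -0.5 * 0.7159
= -0.36


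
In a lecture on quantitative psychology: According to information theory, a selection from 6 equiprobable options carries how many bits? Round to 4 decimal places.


H = log2(n)
H = log2(6)
= 2.5850


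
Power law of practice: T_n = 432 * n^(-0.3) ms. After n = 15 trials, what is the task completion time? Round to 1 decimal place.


T_n = 432 * 15^(-0.3)
15^(-0.3) = 0.443785
T_n = 432 * 0.443785
= 191.7 ms


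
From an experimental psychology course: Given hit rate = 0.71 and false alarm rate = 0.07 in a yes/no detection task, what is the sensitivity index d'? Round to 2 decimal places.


d' = z(HR) - z(FAR)
z(0.71) = 0.5534
z(0.07) = -1.4758
d' = 0.5534 - -1.4758
= 2.03


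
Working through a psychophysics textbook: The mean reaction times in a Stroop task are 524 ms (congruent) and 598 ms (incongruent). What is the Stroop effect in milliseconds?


Stroop effect = RT(incongruent) - RT(congruent)
= 598 - 524
= 74 ms


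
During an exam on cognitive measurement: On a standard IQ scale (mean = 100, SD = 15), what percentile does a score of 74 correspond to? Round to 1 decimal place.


z = (IQ - mean) / SD
z = (74 - 100) / 15 = -1.7333
Percentile = Phi(-1.7333) * 100
Phi(-1.7333) = 0.041521
= 4.2


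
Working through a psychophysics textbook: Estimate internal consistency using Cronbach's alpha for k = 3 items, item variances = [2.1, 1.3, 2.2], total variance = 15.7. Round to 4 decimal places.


alpha = (k/(k-1)) * (1 - sum(s_i^2)/s_total^2)
sum(item variances) = 5.6
k/(k-1) = 3/2 = 1.5
1 - 5.6/15.7 = 1 - 0.356688 = 0.643312
alpha = 1.5 * 0.643312
= 0.9650


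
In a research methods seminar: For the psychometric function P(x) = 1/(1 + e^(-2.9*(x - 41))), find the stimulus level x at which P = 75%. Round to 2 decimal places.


At P = 0.75: 0.75 = 1/(1 + e^(-k*(x-x0)))
Solving: e^(-k*(x-x0)) = 1/3
x = x0 + ln(3)/k
ln(3) = 1.0986
x = 41 + 1.0986/2.9
= 41 + 0.3788
= 41.38


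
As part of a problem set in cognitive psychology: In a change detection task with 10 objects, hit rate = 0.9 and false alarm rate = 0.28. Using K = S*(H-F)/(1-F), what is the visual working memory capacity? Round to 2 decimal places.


K = S * (H - F) / (1 - F)
H - F = 0.62
1 - F = 0.72
K = 10 * 0.62 / 0.72
= 8.61


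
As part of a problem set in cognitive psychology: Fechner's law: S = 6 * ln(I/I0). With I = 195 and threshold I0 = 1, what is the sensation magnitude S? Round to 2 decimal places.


S = 6 * ln(195/1)
I/I0 = 195.0
ln(195.0) = 5.273
S = 6 * 5.273
= 31.64


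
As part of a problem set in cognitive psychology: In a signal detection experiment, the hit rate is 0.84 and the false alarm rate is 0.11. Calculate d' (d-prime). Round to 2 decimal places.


d' = z(HR) - z(FAR)
z(0.84) = 0.9945
z(0.11) = -1.2265
d' = 0.9945 - -1.2265
= 2.22


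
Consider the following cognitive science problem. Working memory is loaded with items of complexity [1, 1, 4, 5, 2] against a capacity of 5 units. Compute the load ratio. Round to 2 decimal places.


Total complexity = 1 + 1 + 4 + 5 + 2 = 13
Load = total / capacity = 13 / 5
= 2.60


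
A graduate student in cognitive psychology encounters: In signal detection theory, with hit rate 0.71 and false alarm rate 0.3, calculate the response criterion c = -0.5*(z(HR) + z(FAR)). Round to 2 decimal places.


c = -0.5 * (z(HR) + z(FAR))
z(0.71) = 0.5534
z(0.3) = -0.5244
c = -0.5 * (0.5534 + -0.5244)
= -0.5 * 0.029
= -0.01


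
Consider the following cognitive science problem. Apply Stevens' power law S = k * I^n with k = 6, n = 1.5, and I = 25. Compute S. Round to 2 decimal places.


S = 6 * 25^1.5
25^1.5 = 125.0
S = 6 * 125.0
= 750.00


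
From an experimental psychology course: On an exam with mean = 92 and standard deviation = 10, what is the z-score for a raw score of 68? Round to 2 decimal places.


z = (X - mu) / sigma
= (68 - 92) / 10
= -24 / 10
= -2.40


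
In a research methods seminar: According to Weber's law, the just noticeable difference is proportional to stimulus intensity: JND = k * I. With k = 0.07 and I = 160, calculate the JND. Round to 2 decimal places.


JND = k * I
JND = 0.07 * 160
= 11.20


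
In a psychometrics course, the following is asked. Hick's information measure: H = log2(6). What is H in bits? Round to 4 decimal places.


H = log2(n)
H = log2(6)
= 2.5850


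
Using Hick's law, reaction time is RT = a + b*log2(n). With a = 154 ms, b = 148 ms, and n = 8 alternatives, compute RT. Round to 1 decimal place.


RT = 154 + 148 * log2(8)
log2(8) = 3.0
RT = 154 + 148 * 3.0
= 154 + 444.0
= 598.0 ms


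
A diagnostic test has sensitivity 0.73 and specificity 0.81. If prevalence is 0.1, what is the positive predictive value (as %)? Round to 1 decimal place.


PPV = (sens * prev) / (sens * prev + (1-spec) * (1-prev))
Numerator = 0.73 * 0.1 = 0.073
P(positive and no disease) = (1 - spec) * (1 - prev) = (1 - 0.81) * (1 - 0.1) = 0.171
Denominator = 0.073 + 0.171 = 0.244
PPV = 0.073 / 0.244 = 0.29918
As percentage = 29.9


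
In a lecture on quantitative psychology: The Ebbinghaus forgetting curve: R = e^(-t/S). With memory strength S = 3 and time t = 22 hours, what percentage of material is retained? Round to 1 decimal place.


R = e^(-t/S)
-t/S = -22/3 = -7.333333
R = e^(-7.333333) = 0.000653
Percentage = 0.000653 * 100
= 0.1


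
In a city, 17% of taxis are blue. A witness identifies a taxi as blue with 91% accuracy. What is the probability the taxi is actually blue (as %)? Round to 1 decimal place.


P(blue | says blue) = P(says blue | blue)*P(blue) / [P(says blue | blue)*P(blue) + P(says blue | not blue)*P(not blue)]
Numerator = 0.91 * 0.17 = 0.1547
False identification = 0.09 * 0.83 = 0.0747
P = 0.1547 / (0.1547 + 0.0747)
= 0.1547 / 0.2294
As percentage = 67.4
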